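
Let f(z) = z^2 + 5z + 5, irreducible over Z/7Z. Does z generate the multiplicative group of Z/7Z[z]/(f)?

|GF(7^2)^×| = 7^2 − 1 = 48. Prime factorization: 48 = 2^4·3.
f is primitive ⇔ z has order 48 in GF(7)[z]/(f), i.e. z^(48/q) ≠ 1 for each prime q | 48.
z^(24) mod f = 6.
z^(16) mod f = 4.
None equal 1, so z has full order 48; f is primitive.

Yes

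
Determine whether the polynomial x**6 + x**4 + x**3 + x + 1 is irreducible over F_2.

Write g(x) = x**6 + x**4 + x**3 + x + 1.
Check for roots in F_2: g(0) = 1; g(1) = 1.
No roots, so no linear factors.
Monic irreducibles of degree 2 over GF(2): x**2 + x + 1.
None of them divide g (all give nonzero remainder).
Monic irreducibles of degree 3 over GF(2): x**3 + x + 1, x**3 + x**2 + 1.
None of them divide g (all give nonzero remainder).
No irreducible factor of degree ≤ 3 exists, so g is irreducible over GF(2).

Yes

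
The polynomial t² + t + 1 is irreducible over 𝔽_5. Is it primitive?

Write f(t) = t² + t + 1.
|GF(5^2)^×| = 5^2 − 1 = 24. Prime factorization: 24 = 2^3·3.
f is primitive ⇔ t has order 24 in GF(5)[t]/(f), i.e. t^(24/q) ≠ 1 for each prime q | 24.
t^(12) mod f = 1
t^(8) mod f = 4t + 4.
Since t^(12) = 1, the order of t divides 12 < 24; not primitive.

No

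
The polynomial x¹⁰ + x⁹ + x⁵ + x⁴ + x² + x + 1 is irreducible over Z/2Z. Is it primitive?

Write f(x) = x¹⁰ + x⁹ + x⁵ + x⁴ + x² + x + 1.
|GF(2^10)^×| = 2^10 − 1 = 1023. Prime factorization: 1023 = 3·11·31.
f is primitive ⇔ x has order 1023 in GF(2)[x]/(f), i.e. x^(1023/q) ≠ 1 for each prime q | 1023.
x^(341) mod f = x⁹ + x⁸ + x⁶ + x⁵.
x^(93) mod f = x⁹ + x⁸ + x⁶ + x³ + x².
x^(33) mod f = x⁹ + x⁴ + 1.
None equal 1, so x has full order 1023; f is primitive.

Yes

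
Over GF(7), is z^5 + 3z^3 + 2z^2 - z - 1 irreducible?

Yes

Write f(z) = z^5 + 3z^3 + 2z^2 - z - 1.
Check for roots in GF(7): f(0) = 6; f(1) = 4; f(2) = 5; f(3) = 2; f(4) = 4; f(5) = 2; f(6) = 5.
No roots, so no linear factors.
Degree-2 irreducible divisors: test the 21 monic irreducibles of degree 2 over GF(7).
None of them divide f (all give nonzero remainder).
No irreducible factor of degree ≤ 2 exists, so f is irreducible over GF(7).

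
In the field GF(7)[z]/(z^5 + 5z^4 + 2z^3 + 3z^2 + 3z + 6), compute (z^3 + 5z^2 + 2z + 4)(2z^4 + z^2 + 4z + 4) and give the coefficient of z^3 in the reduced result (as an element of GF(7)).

4

Multiply in GF(7)[z]: (z^3 + 5z^2 + 2z + 4)·(2z^4 + z^2 + 4z + 4) = 2z^7 + 3z^6 + 5z^5 + 3z^4 + 5z^3 + 4z^2 + 3z + 2.
Reduce using z^5 ≡ 2z^4 + 5z^3 + 4z^2 + 4z + 1 (mod z^5 + 5z^4 + 2z^3 + 3z^2 + 3z + 6).
Reduced: 6z^4 + 4z^3 + 3z^2 + 3.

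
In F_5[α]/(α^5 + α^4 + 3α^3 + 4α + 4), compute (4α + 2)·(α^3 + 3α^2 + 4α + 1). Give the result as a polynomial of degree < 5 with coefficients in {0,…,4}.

4α^4 + 4α^3 + 2α^2 + 2α + 2

Multiply in F_5[α]: (4α + 2)·(α^3 + 3α^2 + 4α + 1) = 4α^4 + 4α^3 + 2α^2 + 2α + 2.
Reduced: 4α^4 + 4α^3 + 2α^2 + 2α + 2.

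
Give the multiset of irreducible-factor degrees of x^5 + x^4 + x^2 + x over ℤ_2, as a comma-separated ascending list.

1, 1, 1, 2

Write f(x) = x^5 + x^4 + x^2 + x.
Roots in ℤ_2: f(0) = 0 → root; f(1) = 0 → root.
Linear factors from roots: (x), (x + 1).
Complete factorization: f(x) = (x)·(x + 1)^2·(x^2 + x + 1).
Factor degrees with multiplicity: 1 + 1 + 1 + 2 = 5.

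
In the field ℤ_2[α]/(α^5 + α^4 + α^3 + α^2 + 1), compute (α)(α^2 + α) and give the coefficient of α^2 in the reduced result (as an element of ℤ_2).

1

Multiply in ℤ_2[α]: (α)·(α^2 + α) = α^3 + α^2.
Reduced: α^3 + α^2.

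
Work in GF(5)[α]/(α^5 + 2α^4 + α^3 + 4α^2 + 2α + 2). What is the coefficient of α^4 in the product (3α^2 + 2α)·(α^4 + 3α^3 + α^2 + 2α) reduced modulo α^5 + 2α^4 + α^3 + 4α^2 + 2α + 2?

Multiply in GF(5)[α]: (3α^2 + 2α)·(α^4 + 3α^3 + α^2 + 2α) = 3α^6 + α^5 + 4α^4 + 3α^3 + 4α^2.
Reduce using α^5 ≡ 3α^4 + 4α^3 + α^2 + 3α + 3 (mod α^5 + 2α^4 + α^3 + 4α^2 + 2α + 2).
Reduced: α^4 + α^3 + 3α^2 + 4α.

1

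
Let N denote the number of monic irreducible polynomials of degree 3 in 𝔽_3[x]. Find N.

8

The number of monic irreducibles of degree 3 over GF(3) is (1/3)·Σ_{d∣3} μ(3/d) 3^d.
Divisors of 3: 1, 3; μ(3/d) for each: -1, 1.
Σ = − 3^1 + 3^3 = 24.
N = 24/3 = 8.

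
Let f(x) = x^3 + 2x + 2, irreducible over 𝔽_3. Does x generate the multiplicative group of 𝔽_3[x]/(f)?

|GF(3^3)^×| = 3^3 − 1 = 26. Prime factorization: 26 = 2·13.
f is primitive ⇔ x has order 26 in GF(3)[x]/(f), i.e. x^(26/q) ≠ 1 for each prime q | 26.
x^(13) mod f = 1
x^(2) mod f = x^2.
Since x^(13) = 1, the order of x divides 13 < 26; not primitive.

No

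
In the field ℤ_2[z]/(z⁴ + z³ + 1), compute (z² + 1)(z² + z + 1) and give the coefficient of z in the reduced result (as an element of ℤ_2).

1

Multiply in ℤ_2[z]: (z² + 1)·(z² + z + 1) = z⁴ + z³ + z + 1.
Reduce using z⁴ ≡ z³ + 1 (mod z⁴ + z³ + 1).
Reduced: z.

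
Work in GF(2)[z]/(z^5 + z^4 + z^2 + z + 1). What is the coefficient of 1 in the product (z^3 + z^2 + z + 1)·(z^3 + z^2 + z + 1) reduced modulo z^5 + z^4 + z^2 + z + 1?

0

Multiply in GF(2)[z]: (z^3 + z^2 + z + 1)·(z^3 + z^2 + z + 1) = z^6 + z^4 + z^2 + 1.
Reduce using z^5 ≡ z^4 + z^2 + z + 1 (mod z^5 + z^4 + z^2 + z + 1).
Reduced: z^3 + z^2.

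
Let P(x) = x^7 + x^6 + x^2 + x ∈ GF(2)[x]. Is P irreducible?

No

Check for roots in GF(2): P(0) = 0 → root; P(1) = 0 → root.
P(0) = 0, so (x) divides P(x); P is reducible.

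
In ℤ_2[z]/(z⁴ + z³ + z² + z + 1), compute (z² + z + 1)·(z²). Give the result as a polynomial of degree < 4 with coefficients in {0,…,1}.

Multiply in ℤ_2[z]: (z² + z + 1)·(z²) = z⁴ + z³ + z².
Reduce using z⁴ ≡ z³ + z² + z + 1 (mod z⁴ + z³ + z² + z + 1).
Reduced: z + 1.

z + 1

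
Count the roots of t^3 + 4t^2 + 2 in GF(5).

Write P(t) = t^3 + 4t^2 + 2.
Evaluate at each of the 5 elements of GF(5):
P(0) = 2; P(1) = 2; P(2) = 1; P(3) = 0 → root; P(4) = 0 → root.
Roots: {3, 4}.

2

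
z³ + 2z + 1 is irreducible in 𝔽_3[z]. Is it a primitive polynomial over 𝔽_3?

Yes

Write f(z) = z³ + 2z + 1.
|GF(3^3)^×| = 3^3 − 1 = 26. Prime factorization: 26 = 2·13.
f is primitive ⇔ z has order 26 in GF(3)[z]/(f), i.e. z^(26/q) ≠ 1 for each prime q | 26.
z^(13) mod f = 2.
z^(2) mod f = z².
None equal 1, so z has full order 26; f is primitive.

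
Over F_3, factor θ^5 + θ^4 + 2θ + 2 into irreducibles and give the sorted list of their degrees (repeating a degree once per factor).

Write g(θ) = θ^5 + θ^4 + 2θ + 2.
Roots in F_3: g(0) = 2; g(1) = 0 → root; g(2) = 0 → root.
Linear factors from roots: (θ + 2), (θ + 1).
Complete factorization: g(θ) = (θ + 2)·(θ + 1)^2·(θ^2 + 1).
Factor degrees with multiplicity: 1 + 1 + 1 + 2 = 5.

1, 1, 1, 2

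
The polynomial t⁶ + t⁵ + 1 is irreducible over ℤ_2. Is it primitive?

Yes

Write f(t) = t⁶ + t⁵ + 1.
|GF(2^6)^×| = 2^6 − 1 = 63. Prime factorization: 63 = 3^2·7.
f is primitive ⇔ t has order 63 in GF(2)[t]/(f), i.e. t^(63/q) ≠ 1 for each prime q | 63.
t^(21) mod f = t⁵ + t⁴ + t³ + 1.
t^(9) mod f = t⁵ + t³ + t² + t + 1.
None equal 1, so t has full order 63; f is primitive.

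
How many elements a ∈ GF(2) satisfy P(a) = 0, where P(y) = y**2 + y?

Evaluate at each of the 2 elements of GF(2):
P(0) = 0 → root; P(1) = 0 → root.
Roots: {0, 1}.

2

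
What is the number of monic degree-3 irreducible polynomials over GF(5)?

x^(5^3) − x is the product of all monic irreducibles of degree dividing 3; Möbius inversion gives N = (1/3) Σ μ(3/d)·5^d.
Divisors of 3: 1, 3; μ(3/d) for each: -1, 1.
Σ = − 5^1 + 5^3 = 120.
N = 120/3 = 40.

40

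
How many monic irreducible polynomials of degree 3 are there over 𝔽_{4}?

20

By the necklace-counting formula, N_4(3) = (1/3) Σ_{d|3} μ(3/d)·4^d.
Divisors of 3: 1, 3; μ(3/d) for each: -1, 1.
Σ = − 4^1 + 4^3 = 60.
N = 60/3 = 20.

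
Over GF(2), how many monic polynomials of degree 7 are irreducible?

18

x^(2^7) − x is the product of all monic irreducibles of degree dividing 7; Möbius inversion gives N = (1/7) Σ μ(7/d)·2^d.
Divisors of 7: 1, 7; μ(7/d) for each: -1, 1.
Σ = − 2^1 + 2^7 = 126.
N = 126/7 = 18.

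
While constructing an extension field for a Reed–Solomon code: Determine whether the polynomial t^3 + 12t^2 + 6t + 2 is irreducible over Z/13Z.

No

Write g(t) = t^3 + 12t^2 + 6t + 2.
Check each element of Z/13Z for a root: g(0)=2, g(1)=8, g(2)=5, g(3)=12, g(4)=9, g(5)=2, g(6)=10, g(7)=0, g(8)=4, g(9)=2, g(10)=0, g(11)=4, g(12)=7.
g(7) = 0, so (t − 7) divides g(t); g is reducible.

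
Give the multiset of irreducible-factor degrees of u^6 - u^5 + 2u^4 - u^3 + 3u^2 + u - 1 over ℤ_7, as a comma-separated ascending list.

6

Write h(u) = u^6 - u^5 + 2u^4 - u^3 + 3u^2 + u - 1.
Complete factorization: h(u) = (u^6 - u^5 + 2u^4 - u^3 + 3u^2 + u - 1).
Factor degrees with multiplicity: 6 = 6.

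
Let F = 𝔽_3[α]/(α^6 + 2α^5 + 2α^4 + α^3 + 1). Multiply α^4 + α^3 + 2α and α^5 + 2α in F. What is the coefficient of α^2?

2

Multiply in 𝔽_3[α]: (α^4 + α^3 + 2α)·(α^5 + 2α) = α^9 + α^8 + 2α^6 + 2α^5 + 2α^4 + α^2.
Reduce using α^6 ≡ α^5 + α^4 + 2α^3 + 2 (mod α^6 + 2α^5 + 2α^4 + α^3 + 1).
Reduced: 2α^4 + 2α^3 + 2α^2.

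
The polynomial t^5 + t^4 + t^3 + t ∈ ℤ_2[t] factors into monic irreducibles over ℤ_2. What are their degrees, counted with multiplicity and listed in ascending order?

1, 1, 3

Write h(t) = t^5 + t^4 + t^3 + t.
Roots in ℤ_2: h(0) = 0 → root; h(1) = 0 → root.
Linear factors from roots: (t), (t + 1).
Complete factorization: h(t) = (t)·(t + 1)·(t^3 + t + 1).
Factor degrees with multiplicity: 1 + 1 + 3 = 5.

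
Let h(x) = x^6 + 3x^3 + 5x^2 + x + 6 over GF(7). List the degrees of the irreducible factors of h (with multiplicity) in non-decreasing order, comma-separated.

Complete factorization: h(x) = (x^6 + 3x^3 + 5x^2 + x + 6).
Factor degrees with multiplicity: 6 = 6.

6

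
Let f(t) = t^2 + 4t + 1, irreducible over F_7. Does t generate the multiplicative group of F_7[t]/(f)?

|GF(7^2)^×| = 7^2 − 1 = 48. Prime factorization: 48 = 2^4·3.
f is primitive ⇔ t has order 48 in GF(7)[t]/(f), i.e. t^(48/q) ≠ 1 for each prime q | 48.
t^(24) mod f = 1
t^(16) mod f = 1
Since t^(24) = 1, the order of t divides 24 < 48; not primitive.

No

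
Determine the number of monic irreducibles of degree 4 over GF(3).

18

The number of monic irreducibles of degree 4 over GF(3) is (1/4)·Σ_{d∣4} μ(4/d) 3^d.
Divisors of 4: 1, 2, 4; μ(4/d) for each: 0, -1, 1.
Σ = − 3^2 + 3^4 = 72.
N = 72/4 = 18.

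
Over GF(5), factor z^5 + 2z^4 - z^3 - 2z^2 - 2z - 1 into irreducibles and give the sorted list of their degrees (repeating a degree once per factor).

2, 3

Write f(z) = z^5 + 2z^4 - z^3 - 2z^2 - 2z - 1.
Roots in GF(5): f(0) = 4; f(1) = 2; f(2) = 3; f(3) = 3; f(4) = 1.
Complete factorization: f(z) = (z^2 - z + 2)·(z^3 - 2z^2 + 2).
Factor degrees with multiplicity: 2 + 3 = 5.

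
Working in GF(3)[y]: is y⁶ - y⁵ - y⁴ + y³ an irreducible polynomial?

No

Write h(y) = y⁶ - y⁵ - y⁴ + y³.
Check for roots in GF(3): h(0) = 0 → root; h(1) = 0 → root; h(2) = 0 → root.
h(0) = 0, so (y) divides h(y); h is reducible.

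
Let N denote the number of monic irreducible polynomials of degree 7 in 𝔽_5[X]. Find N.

11160

x^(5^7) − x is the product of all monic irreducibles of degree dividing 7; Möbius inversion gives N = (1/7) Σ μ(7/d)·5^d.
Divisors of 7: 1, 7; μ(7/d) for each: -1, 1.
Σ = − 5^1 + 5^7 = 78120.
N = 78120/7 = 11160.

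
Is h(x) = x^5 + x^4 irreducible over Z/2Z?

No

Check for roots in Z/2Z: h(0) = 0 → root; h(1) = 0 → root.
h(0) = 0, so (x) divides h(x); h is reducible.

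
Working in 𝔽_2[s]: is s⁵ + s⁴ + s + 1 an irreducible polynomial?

No

Write m(s) = s⁵ + s⁴ + s + 1.
Check for roots in 𝔽_2: m(0) = 1; m(1) = 0 → root.
m(1) = 0, so (s − 1) divides m(s); m is reducible.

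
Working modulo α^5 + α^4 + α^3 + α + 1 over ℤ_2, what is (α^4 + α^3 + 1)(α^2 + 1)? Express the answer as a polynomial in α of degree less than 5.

α^3 + α + 1

Multiply in ℤ_2[α]: (α^4 + α^3 + 1)·(α^2 + 1) = α^6 + α^5 + α^4 + α^3 + α^2 + 1.
Reduce using α^5 ≡ α^4 + α^3 + α + 1 (mod α^5 + α^4 + α^3 + α + 1).
Reduced: α^3 + α + 1.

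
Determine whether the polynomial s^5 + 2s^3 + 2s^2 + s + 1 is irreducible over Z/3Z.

Yes

Write g(s) = s^5 + 2s^3 + 2s^2 + s + 1.
Check for roots in Z/3Z: g(0) = 1; g(1) = 1; g(2) = 2.
No roots, so no linear factors.
Monic irreducibles of degree 2 over GF(3): s^2 + 1, s^2 + s + 2, s^2 + 2s + 2.
None of them divide g (all give nonzero remainder).
No irreducible factor of degree ≤ 2 exists, so g is irreducible over GF(3).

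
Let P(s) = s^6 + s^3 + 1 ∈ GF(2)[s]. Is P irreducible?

Yes

Check for roots in GF(2): P(0) = 1; P(1) = 1.
No roots, so no linear factors.
Monic irreducibles of degree 2 over GF(2): s^2 + s + 1.
None of them divide P (all give nonzero remainder).
Monic irreducibles of degree 3 over GF(2): s^3 + s + 1, s^3 + s^2 + 1.
None of them divide P (all give nonzero remainder).
No irreducible factor of degree ≤ 3 exists, so P is irreducible over GF(2).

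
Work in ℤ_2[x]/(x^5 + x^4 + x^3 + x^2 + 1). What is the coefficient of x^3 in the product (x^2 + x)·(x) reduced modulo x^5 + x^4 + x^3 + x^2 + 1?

1

Multiply in ℤ_2[x]: (x^2 + x)·(x) = x^3 + x^2.
Reduced: x^3 + x^2.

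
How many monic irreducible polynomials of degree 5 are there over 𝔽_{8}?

x^(8^5) − x is the product of all monic irreducibles of degree dividing 5; Möbius inversion gives N = (1/5) Σ μ(5/d)·8^d.
Divisors of 5: 1, 5; μ(5/d) for each: -1, 1.
Σ = − 8^1 + 8^5 = 32760.
N = 32760/5 = 6552.

6552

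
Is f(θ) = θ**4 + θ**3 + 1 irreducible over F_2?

Yes

Check for roots in F_2: f(0) = 1; f(1) = 1.
No roots, so no linear factors.
Monic irreducibles of degree 2 over GF(2): θ**2 + θ + 1.
None of them divide f (all give nonzero remainder).
No irreducible factor of degree ≤ 2 exists, so f is irreducible over GF(2).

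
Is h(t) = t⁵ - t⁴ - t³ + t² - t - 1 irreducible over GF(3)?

Check for roots in GF(3): h(0) = 2; h(1) = 1; h(2) = 0 → root.
h(2) = 0, so (t − 2) divides h(t); h is reducible.

No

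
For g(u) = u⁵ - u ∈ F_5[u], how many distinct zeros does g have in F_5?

Evaluate at each of the 5 elements of F_5:
g(0) = 0 → root; g(1) = 0 → root; g(2) = 0 → root; g(3) = 0 → root; g(4) = 0 → root.
Roots: {0, 1, 2, 3, 4}.

5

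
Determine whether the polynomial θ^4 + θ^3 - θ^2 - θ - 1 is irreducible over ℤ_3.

Yes

Write P(θ) = θ^4 + θ^3 - θ^2 - θ - 1.
Check for roots in ℤ_3: P(0) = 2; P(1) = 2; P(2) = 2.
No roots, so no linear factors.
Monic irreducibles of degree 2 over GF(3): θ^2 + 1, θ^2 + θ - 1, θ^2 - θ - 1.
None of them divide P (all give nonzero remainder).
No irreducible factor of degree ≤ 2 exists, so P is irreducible over GF(3).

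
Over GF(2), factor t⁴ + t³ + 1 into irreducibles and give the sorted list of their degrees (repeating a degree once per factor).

4

Write g(t) = t⁴ + t³ + 1.
Roots in GF(2): g(0) = 1; g(1) = 1.
Complete factorization: g(t) = (t⁴ + t³ + 1).
Factor degrees with multiplicity: 4 = 4.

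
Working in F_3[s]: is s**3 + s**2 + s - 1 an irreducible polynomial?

Yes

Write h(s) = s**3 + s**2 + s - 1.
Check for roots in F_3: h(0) = 2; h(1) = 2; h(2) = 1.
No roots. A degree-3 polynomial over a field with no linear factor is irreducible.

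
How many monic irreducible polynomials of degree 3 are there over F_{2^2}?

20

x^(4^3) − x is the product of all monic irreducibles of degree dividing 3; Möbius inversion gives N = (1/3) Σ μ(3/d)·4^d.
Divisors of 3: 1, 3; μ(3/d) for each: -1, 1.
Σ = − 4^1 + 4^3 = 60.
N = 60/3 = 20.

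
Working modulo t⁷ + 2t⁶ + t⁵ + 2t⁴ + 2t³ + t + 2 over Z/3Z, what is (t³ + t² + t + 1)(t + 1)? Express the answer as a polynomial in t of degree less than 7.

t^4 + 2t^3 + 2t^2 + 2t + 1

Multiply in Z/3Z[t]: (t³ + t² + t + 1)·(t + 1) = t⁴ + 2t³ + 2t² + 2t + 1.
Reduced: t⁴ + 2t³ + 2t² + 2t + 1.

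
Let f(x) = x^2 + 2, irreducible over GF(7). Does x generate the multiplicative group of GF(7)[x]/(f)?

|GF(7^2)^×| = 7^2 − 1 = 48. Prime factorization: 48 = 2^4·3.
f is primitive ⇔ x has order 48 in GF(7)[x]/(f), i.e. x^(48/q) ≠ 1 for each prime q | 48.
x^(24) mod f = 1
x^(16) mod f = 4.
Since x^(24) = 1, the order of x divides 24 < 48; not primitive.

No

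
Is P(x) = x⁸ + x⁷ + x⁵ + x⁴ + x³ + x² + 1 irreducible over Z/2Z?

Check for roots in Z/2Z: P(0) = 1; P(1) = 1.
No roots, so no linear factors.
Monic irreducibles of degree 2 over GF(2): x² + x + 1.
None of them divide P (all give nonzero remainder).
Monic irreducibles of degree 3 over GF(2): x³ + x + 1, x³ + x² + 1.
None of them divide P (all give nonzero remainder).
Monic irreducibles of degree 4 over GF(2): x⁴ + x + 1, x⁴ + x³ + 1, x⁴ + x³ + x² + x + 1.
None of them divide P (all give nonzero remainder).
No irreducible factor of degree ≤ 4 exists, so P is irreducible over GF(2).

Yes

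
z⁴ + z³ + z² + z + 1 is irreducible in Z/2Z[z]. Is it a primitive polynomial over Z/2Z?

No

Write f(z) = z⁴ + z³ + z² + z + 1.
|GF(2^4)^×| = 2^4 − 1 = 15. Prime factorization: 15 = 3·5.
f is primitive ⇔ z has order 15 in GF(2)[z]/(f), i.e. z^(15/q) ≠ 1 for each prime q | 15.
z^(5) mod f = 1
z^(3) mod f = z³.
Since z^(5) = 1, the order of z divides 5 < 15; not primitive.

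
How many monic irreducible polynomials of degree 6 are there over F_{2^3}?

43596

The number of monic irreducibles of degree 6 over GF(8) is (1/6)·Σ_{d∣6} μ(6/d) 8^d.
Divisors of 6: 1, 2, 3, 6; μ(6/d) for each: 1, -1, -1, 1.
Σ = 8^1 − 8^2 − 8^3 + 8^6 = 261576.
N = 261576/6 = 43596.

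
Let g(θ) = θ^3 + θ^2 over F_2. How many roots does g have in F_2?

Evaluate at each of the 2 elements of F_2:
g(0) = 0 → root; g(1) = 0 → root.
Roots: {0, 1}.

2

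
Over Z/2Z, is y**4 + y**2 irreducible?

No

Write f(y) = y**4 + y**2.
Check for roots in Z/2Z: f(0) = 0 → root; f(1) = 0 → root.
f(0) = 0, so (y) divides f(y); f is reducible.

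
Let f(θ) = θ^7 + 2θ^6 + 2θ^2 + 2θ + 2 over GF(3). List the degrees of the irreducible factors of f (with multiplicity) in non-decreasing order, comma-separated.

Roots in GF(3): f(0) = 2; f(1) = 0 → root; f(2) = 0 → root.
Linear factors from roots: (θ + 2), (θ + 1).
Complete factorization: f(θ) = (θ + 1)·(θ + 2)·(θ^2 + θ + 2)·(θ^3 + θ^2 + θ + 2).
Factor degrees with multiplicity: 1 + 1 + 2 + 3 = 7.

1, 1, 2, 3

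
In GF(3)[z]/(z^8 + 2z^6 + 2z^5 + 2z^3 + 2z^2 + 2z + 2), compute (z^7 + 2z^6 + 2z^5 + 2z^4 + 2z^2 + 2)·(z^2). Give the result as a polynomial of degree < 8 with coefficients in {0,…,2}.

2z^6 + 2z^5 + 2z^2 + 2

Multiply in GF(3)[z]: (z^7 + 2z^6 + 2z^5 + 2z^4 + 2z^2 + 2)·(z^2) = z^9 + 2z^8 + 2z^7 + 2z^6 + 2z^4 + 2z^2.
Reduce using z^8 ≡ z^6 + z^5 + z^3 + z^2 + z + 1 (mod z^8 + 2z^6 + 2z^5 + 2z^3 + 2z^2 + 2z + 2).
Reduced: 2z^6 + 2z^5 + 2z^2 + 2.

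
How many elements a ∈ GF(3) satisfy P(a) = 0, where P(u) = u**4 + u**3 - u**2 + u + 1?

1

Evaluate at each of the 3 elements of GF(3):
P(0) = 1; P(1) = 0 → root; P(2) = 2.
Roots: {1}.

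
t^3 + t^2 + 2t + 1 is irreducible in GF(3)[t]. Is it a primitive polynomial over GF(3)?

Yes

Write f(t) = t^3 + t^2 + 2t + 1.
|GF(3^3)^×| = 3^3 − 1 = 26. Prime factorization: 26 = 2·13.
f is primitive ⇔ t has order 26 in GF(3)[t]/(f), i.e. t^(26/q) ≠ 1 for each prime q | 26.
t^(13) mod f = 2.
t^(2) mod f = t^2.
None equal 1, so t has full order 26; f is primitive.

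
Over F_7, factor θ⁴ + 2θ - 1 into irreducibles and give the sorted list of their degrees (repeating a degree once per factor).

4

Write g(θ) = θ⁴ + 2θ - 1.
Complete factorization: g(θ) = (θ⁴ + 2θ - 1).
Factor degrees with multiplicity: 4 = 4.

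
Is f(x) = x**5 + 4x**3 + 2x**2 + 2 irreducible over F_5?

Check for roots in F_5: f(0) = 2; f(1) = 4; f(2) = 4; f(3) = 1; f(4) = 4.
No roots, so no linear factors.
Degree-2 irreducible divisors: test the 10 monic irreducibles of degree 2 over GF(5).
None of them divide f (all give nonzero remainder).
No irreducible factor of degree ≤ 2 exists, so f is irreducible over GF(5).

Yes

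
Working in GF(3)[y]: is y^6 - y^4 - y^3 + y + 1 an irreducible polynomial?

Write g(y) = y^6 - y^4 - y^3 + y + 1.
Check for roots in GF(3): g(0) = 1; g(1) = 1; g(2) = 1.
No roots, so no linear factors.
Monic irreducibles of degree 2 over GF(3): y^2 + 1, y^2 + y - 1, y^2 - y - 1.
None of them divide g (all give nonzero remainder).
Degree-3 irreducible divisors: test the 8 monic irreducibles of degree 3 over GF(3).
None of them divide g (all give nonzero remainder).
No irreducible factor of degree ≤ 3 exists, so g is irreducible over GF(3).

Yes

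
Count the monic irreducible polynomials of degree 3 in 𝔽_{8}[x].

Gauss's count: N_{8}(3) = (1/3) Σ_{d|3} μ(3/d)·8^d.
Divisors of 3: 1, 3; μ(3/d) for each: -1, 1.
Σ = − 8^1 + 8^3 = 504.
N = 504/3 = 168.

168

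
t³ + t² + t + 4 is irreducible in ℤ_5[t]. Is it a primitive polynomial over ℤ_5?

Write f(t) = t³ + t² + t + 4.
|GF(5^3)^×| = 5^3 − 1 = 124. Prime factorization: 124 = 2^2·31.
f is primitive ⇔ t has order 124 in GF(5)[t]/(f), i.e. t^(124/q) ≠ 1 for each prime q | 124.
t^(62) mod f = 1
t^(4) mod f = 2t + 4.
Since t^(62) = 1, the order of t divides 62 < 124; not primitive.

No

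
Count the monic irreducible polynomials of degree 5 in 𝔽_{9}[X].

11808

Gauss's count: N_{9}(5) = (1/5) Σ_{d|5} μ(5/d)·9^d.
Divisors of 5: 1, 5; μ(5/d) for each: -1, 1.
Σ = − 9^1 + 9^5 = 59040.
N = 59040/5 = 11808.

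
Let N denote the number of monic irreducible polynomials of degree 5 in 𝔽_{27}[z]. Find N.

2869776

By the necklace-counting formula, N_27(5) = (1/5) Σ_{d|5} μ(5/d)·27^d.
Divisors of 5: 1, 5; μ(5/d) for each: -1, 1.
Σ = − 27^1 + 27^5 = 14348880.
N = 14348880/5 = 2869776.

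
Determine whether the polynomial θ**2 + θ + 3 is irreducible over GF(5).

Write m(θ) = θ**2 + θ + 3.
Check for roots in GF(5): m(0) = 3; m(1) = 0 → root; m(2) = 4; m(3) = 0 → root; m(4) = 3.
m(1) = 0, so (θ − 1) divides m(θ); m is reducible.

No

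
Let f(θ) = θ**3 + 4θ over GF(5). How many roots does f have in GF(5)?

3

Evaluate at each of the 5 elements of GF(5):
f(0) = 0 → root; f(1) = 0 → root; f(2) = 1; f(3) = 4; f(4) = 0 → root.
Roots: {0, 1, 4}.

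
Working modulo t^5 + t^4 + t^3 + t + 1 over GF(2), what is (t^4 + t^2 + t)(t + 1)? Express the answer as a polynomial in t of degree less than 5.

Multiply in GF(2)[t]: (t^4 + t^2 + t)·(t + 1) = t^5 + t^4 + t^3 + t.
Reduce using t^5 ≡ t^4 + t^3 + t + 1 (mod t^5 + t^4 + t^3 + t + 1).
Reduced: 1.

1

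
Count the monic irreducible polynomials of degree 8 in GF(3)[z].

x^(3^8) − x is the product of all monic irreducibles of degree dividing 8; Möbius inversion gives N = (1/8) Σ μ(8/d)·3^d.
Divisors of 8: 1, 2, 4, 8; μ(8/d) for each: 0, 0, -1, 1.
Σ = − 3^4 + 3^8 = 6480.
N = 6480/8 = 810.

810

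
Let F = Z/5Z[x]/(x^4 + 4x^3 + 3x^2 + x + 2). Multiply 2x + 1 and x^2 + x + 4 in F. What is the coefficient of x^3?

Multiply in Z/5Z[x]: (2x + 1)·(x^2 + x + 4) = 2x^3 + 3x^2 + 4x + 4.
Reduced: 2x^3 + 3x^2 + 4x + 4.

2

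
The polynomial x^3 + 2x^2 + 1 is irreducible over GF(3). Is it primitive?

Yes

Write f(x) = x^3 + 2x^2 + 1.
|GF(3^3)^×| = 3^3 − 1 = 26. Prime factorization: 26 = 2·13.
f is primitive ⇔ x has order 26 in GF(3)[x]/(f), i.e. x^(26/q) ≠ 1 for each prime q | 26.
x^(13) mod f = 2.
x^(2) mod f = x^2.
None equal 1, so x has full order 26; f is primitive.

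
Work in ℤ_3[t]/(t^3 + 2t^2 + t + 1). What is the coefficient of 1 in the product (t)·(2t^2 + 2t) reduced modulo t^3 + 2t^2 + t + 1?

Multiply in ℤ_3[t]: (t)·(2t^2 + 2t) = 2t^3 + 2t^2.
Reduce using t^3 ≡ t^2 + 2t + 2 (mod t^3 + 2t^2 + t + 1).
Reduced: t^2 + t + 1.

1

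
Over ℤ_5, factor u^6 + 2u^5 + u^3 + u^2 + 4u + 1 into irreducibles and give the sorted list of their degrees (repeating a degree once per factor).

1, 1, 2, 2

Write f(u) = u^6 + 2u^5 + u^3 + u^2 + 4u + 1.
Roots in ℤ_5: f(0) = 1; f(1) = 0 → root; f(2) = 4; f(3) = 4; f(4) = 1.
Linear factors from roots: (u + 4).
Complete factorization: f(u) = (u + 4)^2·(u^2 + 2u + 4)^2.
Factor degrees with multiplicity: 1 + 1 + 2 + 2 = 6.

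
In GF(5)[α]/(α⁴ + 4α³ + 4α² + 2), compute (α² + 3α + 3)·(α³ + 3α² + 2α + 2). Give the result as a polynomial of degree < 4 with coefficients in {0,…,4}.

2α^3 + 4α^2 + 2

Multiply in GF(5)[α]: (α² + 3α + 3)·(α³ + 3α² + 2α + 2) = α⁵ + α⁴ + 4α³ + 2α² + 2α + 1.
Reduce using α⁴ ≡ α³ + α² + 3 (mod α⁴ + 4α³ + 4α² + 2).
Reduced: 2α³ + 4α² + 2.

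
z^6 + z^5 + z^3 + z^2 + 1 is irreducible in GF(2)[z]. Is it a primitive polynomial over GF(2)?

Write f(z) = z^6 + z^5 + z^3 + z^2 + 1.
|GF(2^6)^×| = 2^6 − 1 = 63. Prime factorization: 63 = 3^2·7.
f is primitive ⇔ z has order 63 in GF(2)[z]/(f), i.e. z^(63/q) ≠ 1 for each prime q | 63.
z^(21) mod f = z^4 + z^2 + z + 1.
z^(9) mod f = z^2 + z.
None equal 1, so z has full order 63; f is primitive.

Yes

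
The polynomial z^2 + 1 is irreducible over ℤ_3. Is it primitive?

Write f(z) = z^2 + 1.
|GF(3^2)^×| = 3^2 − 1 = 8. Prime factorization: 8 = 2^3.
f is primitive ⇔ z has order 8 in GF(3)[z]/(f), i.e. z^(8/q) ≠ 1 for each prime q | 8.
z^(4) mod f = 1
Since z^(4) = 1, the order of z divides 4 < 8; not primitive.

No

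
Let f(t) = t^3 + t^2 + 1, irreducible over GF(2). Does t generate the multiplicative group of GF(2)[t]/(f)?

Yes

|GF(2^3)^×| = 2^3 − 1 = 7. Prime factorization: 7 = 7.
f is primitive ⇔ t has order 7 in GF(2)[t]/(f), i.e. t^(7/q) ≠ 1 for each prime q | 7.
t^(1) mod f = t.
None equal 1, so t has full order 7; f is primitive.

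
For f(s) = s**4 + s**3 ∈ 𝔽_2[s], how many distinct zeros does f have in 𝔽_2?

2

Evaluate at each of the 2 elements of 𝔽_2:
f(0) = 0 → root; f(1) = 0 → root.
Roots: {0, 1}.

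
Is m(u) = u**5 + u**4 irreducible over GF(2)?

No

Check for roots in GF(2): m(0) = 0 → root; m(1) = 0 → root.
m(0) = 0, so (u) divides m(u); m is reducible.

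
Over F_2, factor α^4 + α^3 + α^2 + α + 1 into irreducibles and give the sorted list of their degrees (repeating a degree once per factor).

4

Write f(α) = α^4 + α^3 + α^2 + α + 1.
Roots in F_2: f(0) = 1; f(1) = 1.
Complete factorization: f(α) = (α^4 + α^3 + α^2 + α + 1).
Factor degrees with multiplicity: 4 = 4.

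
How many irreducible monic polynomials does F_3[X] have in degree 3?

The number of monic irreducibles of degree 3 over GF(3) is (1/3)·Σ_{d∣3} μ(3/d) 3^d.
Divisors of 3: 1, 3; μ(3/d) for each: -1, 1.
Σ = − 3^1 + 3^3 = 24.
N = 24/3 = 8.

8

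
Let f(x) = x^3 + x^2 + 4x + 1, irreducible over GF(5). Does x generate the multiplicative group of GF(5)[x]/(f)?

|GF(5^3)^×| = 5^3 − 1 = 124. Prime factorization: 124 = 2^2·31.
f is primitive ⇔ x has order 124 in GF(5)[x]/(f), i.e. x^(124/q) ≠ 1 for each prime q | 124.
x^(62) mod f = 1
x^(4) mod f = 2x^2 + 3x + 1.
Since x^(62) = 1, the order of x divides 62 < 124; not primitive.

No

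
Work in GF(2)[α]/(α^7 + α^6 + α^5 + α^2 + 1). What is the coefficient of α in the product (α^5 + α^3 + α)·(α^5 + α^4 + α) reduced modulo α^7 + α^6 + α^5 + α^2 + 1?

Multiply in GF(2)[α]: (α^5 + α^3 + α)·(α^5 + α^4 + α) = α^10 + α^9 + α^8 + α^7 + α^5 + α^4 + α^2.
Reduce using α^7 ≡ α^6 + α^5 + α^2 + 1 (mod α^7 + α^6 + α^5 + α^2 + 1).
Reduced: α^6 + α^5 + α^4 + α^3 + 1.

0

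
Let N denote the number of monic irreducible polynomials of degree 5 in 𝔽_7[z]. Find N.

3360

x^(7^5) − x is the product of all monic irreducibles of degree dividing 5; Möbius inversion gives N = (1/5) Σ μ(5/d)·7^d.
Divisors of 5: 1, 5; μ(5/d) for each: -1, 1.
Σ = − 7^1 + 7^5 = 16800.
N = 16800/5 = 3360.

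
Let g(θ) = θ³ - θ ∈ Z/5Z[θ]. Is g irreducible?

Check for roots in Z/5Z: g(0) = 0 → root; g(1) = 0 → root; g(2) = 1; g(3) = 4; g(4) = 0 → root.
g(0) = 0, so (θ) divides g(θ); g is reducible.

No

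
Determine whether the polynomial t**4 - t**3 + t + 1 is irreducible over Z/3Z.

Yes

Write m(t) = t**4 - t**3 + t + 1.
Check for roots in Z/3Z: m(0) = 1; m(1) = 2; m(2) = 2.
No roots, so no linear factors.
Monic irreducibles of degree 2 over GF(3): t**2 + 1, t**2 + t - 1, t**2 - t - 1.
None of them divide m (all give nonzero remainder).
No irreducible factor of degree ≤ 2 exists, so m is irreducible over GF(3).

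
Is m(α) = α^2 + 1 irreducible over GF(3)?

Yes

Check for roots in GF(3): m(0) = 1; m(1) = 2; m(2) = 2.
No roots. A degree-2 polynomial over a field with no linear factor is irreducible.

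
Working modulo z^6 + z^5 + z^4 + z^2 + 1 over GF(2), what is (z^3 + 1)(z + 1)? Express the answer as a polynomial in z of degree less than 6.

Multiply in GF(2)[z]: (z^3 + 1)·(z + 1) = z^4 + z^3 + z + 1.
Reduced: z^4 + z^3 + z + 1.

z^4 + z^3 + z + 1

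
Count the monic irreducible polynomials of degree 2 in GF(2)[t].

Gauss's count: N_{2}(2) = (1/2) Σ_{d|2} μ(2/d)·2^d.
Divisors of 2: 1, 2; μ(2/d) for each: -1, 1.
Σ = − 2^1 + 2^2 = 2.
N = 2/2 = 1.

1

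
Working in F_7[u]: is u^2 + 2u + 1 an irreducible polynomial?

Write g(u) = u^2 + 2u + 1.
Check for roots in F_7: g(0) = 1; g(1) = 4; g(2) = 2; g(3) = 2; g(4) = 4; g(5) = 1; g(6) = 0 → root.
g(6) = 0, so (u − 6) divides g(u); g is reducible.

No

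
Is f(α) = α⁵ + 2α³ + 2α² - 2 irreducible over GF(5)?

Check for roots in GF(5): f(0) = 3; f(1) = 3; f(2) = 4; f(3) = 3; f(4) = 2.
No roots, so no linear factors.
Degree-2 irreducible divisors: test the 10 monic irreducibles of degree 2 over GF(5).
None of them divide f (all give nonzero remainder).
No irreducible factor of degree ≤ 2 exists, so f is irreducible over GF(5).

Yes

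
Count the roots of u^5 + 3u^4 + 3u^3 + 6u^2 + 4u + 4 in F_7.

4

Write P(u) = u^5 + 3u^4 + 3u^3 + 6u^2 + 4u + 4.
Evaluate at each of the 7 elements of F_7:
P(0) = 4; P(1) = 0 → root; P(2) = 0 → root; P(3) = 0 → root; P(4) = 0 → root; P(5) = 5; P(6) = 5.
Roots: {1, 2, 3, 4}.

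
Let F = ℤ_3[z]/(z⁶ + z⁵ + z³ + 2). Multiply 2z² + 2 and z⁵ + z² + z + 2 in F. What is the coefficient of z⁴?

Multiply in ℤ_3[z]: (2z² + 2)·(z⁵ + z² + z + 2) = 2z⁷ + 2z⁵ + 2z⁴ + 2z³ + 2z + 1.
Reduce using z⁶ ≡ 2z⁵ + 2z³ + 1 (mod z⁶ + z⁵ + z³ + 2).
Reduced: z⁵ + z³ + z + 2.

0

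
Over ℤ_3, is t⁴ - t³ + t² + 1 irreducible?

Write m(t) = t⁴ - t³ + t² + 1.
Check for roots in ℤ_3: m(0) = 1; m(1) = 2; m(2) = 1.
No roots, so no linear factors.
Monic irreducibles of degree 2 over GF(3): t² + 1, t² + t - 1, t² - t - 1.
None of them divide m (all give nonzero remainder).
No irreducible factor of degree ≤ 2 exists, so m is irreducible over GF(3).

Yes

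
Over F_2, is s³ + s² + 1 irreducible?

Write h(s) = s³ + s² + 1.
Check for roots in F_2: h(0) = 1; h(1) = 1.
No roots. A degree-3 polynomial over a field with no linear factor is irreducible.

Yes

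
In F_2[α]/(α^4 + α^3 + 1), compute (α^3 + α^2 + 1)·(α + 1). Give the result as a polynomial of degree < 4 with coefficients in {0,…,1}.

Multiply in F_2[α]: (α^3 + α^2 + 1)·(α + 1) = α^4 + α^2 + α + 1.
Reduce using α^4 ≡ α^3 + 1 (mod α^4 + α^3 + 1).
Reduced: α^3 + α^2 + α.

α^3 + α^2 + α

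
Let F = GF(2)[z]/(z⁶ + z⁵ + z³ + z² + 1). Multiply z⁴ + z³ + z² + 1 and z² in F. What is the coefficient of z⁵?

Multiply in GF(2)[z]: (z⁴ + z³ + z² + 1)·(z²) = z⁶ + z⁵ + z⁴ + z².
Reduce using z⁶ ≡ z⁵ + z³ + z² + 1 (mod z⁶ + z⁵ + z³ + z² + 1).
Reduced: z⁴ + z³ + 1.

0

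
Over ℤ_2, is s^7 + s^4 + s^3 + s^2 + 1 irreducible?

Yes

Write h(s) = s^7 + s^4 + s^3 + s^2 + 1.
Check for roots in ℤ_2: h(0) = 1; h(1) = 1.
No roots, so no linear factors.
Monic irreducibles of degree 2 over GF(2): s^2 + s + 1.
None of them divide h (all give nonzero remainder).
Monic irreducibles of degree 3 over GF(2): s^3 + s + 1, s^3 + s^2 + 1.
None of them divide h (all give nonzero remainder).
No irreducible factor of degree ≤ 3 exists, so h is irreducible over GF(2).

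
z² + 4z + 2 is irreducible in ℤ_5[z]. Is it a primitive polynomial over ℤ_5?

Yes

Write f(z) = z² + 4z + 2.
|GF(5^2)^×| = 5^2 − 1 = 24. Prime factorization: 24 = 2^3·3.
f is primitive ⇔ z has order 24 in GF(5)[z]/(f), i.e. z^(24/q) ≠ 1 for each prime q | 24.
z^(12) mod f = 4.
z^(8) mod f = 2z + 1.
None equal 1, so z has full order 24; f is primitive.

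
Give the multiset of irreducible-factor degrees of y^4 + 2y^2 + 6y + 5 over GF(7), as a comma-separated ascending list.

1, 1, 2

Write g(y) = y^4 + 2y^2 + 6y + 5.
Linear factors from roots: (y + 6).
Complete factorization: g(y) = (y + 6)^2·(y^2 + 2y + 5).
Factor degrees with multiplicity: 1 + 1 + 2 = 4.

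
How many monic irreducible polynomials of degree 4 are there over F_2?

3

By the necklace-counting formula, N_2(4) = (1/4) Σ_{d|4} μ(4/d)·2^d.
Divisors of 4: 1, 2, 4; μ(4/d) for each: 0, -1, 1.
Σ = − 2^2 + 2^4 = 12.
N = 12/4 = 3.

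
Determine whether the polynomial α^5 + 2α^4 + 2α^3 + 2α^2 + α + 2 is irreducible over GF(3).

Write g(α) = α^5 + 2α^4 + 2α^3 + 2α^2 + α + 2.
Check for roots in GF(3): g(0) = 2; g(1) = 1; g(2) = 2.
No roots, so no linear factors.
Monic irreducibles of degree 2 over GF(3): α^2 + 1, α^2 + α + 2, α^2 + 2α + 2.
None of them divide g (all give nonzero remainder).
No irreducible factor of degree ≤ 2 exists, so g is irreducible over GF(3).

Yes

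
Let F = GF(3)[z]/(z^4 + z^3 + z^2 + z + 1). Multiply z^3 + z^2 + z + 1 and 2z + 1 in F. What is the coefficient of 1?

Multiply in GF(3)[z]: (z^3 + z^2 + z + 1)·(2z + 1) = 2z^4 + 1.
Reduce using z^4 ≡ 2z^3 + 2z^2 + 2z + 2 (mod z^4 + z^3 + z^2 + z + 1).
Reduced: z^3 + z^2 + z + 2.

2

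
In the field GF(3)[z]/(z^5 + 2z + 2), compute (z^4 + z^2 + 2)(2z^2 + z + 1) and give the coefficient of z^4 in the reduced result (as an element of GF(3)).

Multiply in GF(3)[z]: (z^4 + z^2 + 2)·(2z^2 + z + 1) = 2z^6 + z^5 + z^3 + 2z^2 + 2z + 2.
Reduce using z^5 ≡ z + 1 (mod z^5 + 2z + 2).
Reduced: z^3 + z^2 + 2z.

0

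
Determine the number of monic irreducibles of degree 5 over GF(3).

x^(3^5) − x is the product of all monic irreducibles of degree dividing 5; Möbius inversion gives N = (1/5) Σ μ(5/d)·3^d.
Divisors of 5: 1, 5; μ(5/d) for each: -1, 1.
Σ = − 3^1 + 3^5 = 240.
N = 240/5 = 48.

48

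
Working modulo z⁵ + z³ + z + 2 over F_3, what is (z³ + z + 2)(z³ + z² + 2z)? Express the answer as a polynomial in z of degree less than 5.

2z^4 + 2z^3 + z + 1

Multiply in F_3[z]: (z³ + z + 2)·(z³ + z² + 2z) = z⁶ + z⁵ + z² + z.
Reduce using z⁵ ≡ 2z³ + 2z + 1 (mod z⁵ + z³ + z + 2).
Reduced: 2z⁴ + 2z³ + z + 1.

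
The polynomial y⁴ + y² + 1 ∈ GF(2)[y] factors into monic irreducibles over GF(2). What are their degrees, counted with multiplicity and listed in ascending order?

Write f(y) = y⁴ + y² + 1.
Roots in GF(2): f(0) = 1; f(1) = 1.
Complete factorization: f(y) = (y² + y + 1)^2.
Factor degrees with multiplicity: 2 + 2 = 4.

2, 2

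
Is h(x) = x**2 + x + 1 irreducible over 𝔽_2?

Check for roots in 𝔽_2: h(0) = 1; h(1) = 1.
No roots. A degree-2 polynomial over a field with no linear factor is irreducible.

Yes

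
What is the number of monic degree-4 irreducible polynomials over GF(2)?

3

The number of monic irreducibles of degree 4 over GF(2) is (1/4)·Σ_{d∣4} μ(4/d) 2^d.
Divisors of 4: 1, 2, 4; μ(4/d) for each: 0, -1, 1.
Σ = − 2^2 + 2^4 = 12.
N = 12/4 = 3.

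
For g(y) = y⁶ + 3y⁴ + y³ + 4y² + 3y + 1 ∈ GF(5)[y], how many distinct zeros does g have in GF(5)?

Evaluate at each of the 5 elements of GF(5):
g(0) = 1; g(1) = 3; g(2) = 3; g(3) = 0 → root; g(4) = 0 → root.
Roots: {3, 4}.

2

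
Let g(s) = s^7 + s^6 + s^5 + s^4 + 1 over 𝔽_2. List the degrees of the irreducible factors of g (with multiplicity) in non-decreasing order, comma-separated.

7

Roots in 𝔽_2: g(0) = 1; g(1) = 1.
Complete factorization: g(s) = (s^7 + s^6 + s^5 + s^4 + 1).
Factor degrees with multiplicity: 7 = 7.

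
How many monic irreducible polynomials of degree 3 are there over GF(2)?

By the necklace-counting formula, N_2(3) = (1/3) Σ_{d|3} μ(3/d)·2^d.
Divisors of 3: 1, 3; μ(3/d) for each: -1, 1.
Σ = − 2^1 + 2^3 = 6.
N = 6/3 = 2.

2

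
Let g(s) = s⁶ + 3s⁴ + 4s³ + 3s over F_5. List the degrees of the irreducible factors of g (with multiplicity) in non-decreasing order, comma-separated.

1, 1, 2, 2

Roots in F_5: g(0) = 0 → root; g(1) = 1; g(2) = 0 → root; g(3) = 4; g(4) = 2.
Linear factors from roots: (s), (s + 3).
Complete factorization: g(s) = (s)·(s + 3)·(s² + 3s + 3)·(s² + 4s + 2).
Factor degrees with multiplicity: 1 + 1 + 2 + 2 = 6.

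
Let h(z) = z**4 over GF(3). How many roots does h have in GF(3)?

1

Evaluate at each of the 3 elements of GF(3):
h(0) = 0 → root; h(1) = 1; h(2) = 1.
Roots: {0}.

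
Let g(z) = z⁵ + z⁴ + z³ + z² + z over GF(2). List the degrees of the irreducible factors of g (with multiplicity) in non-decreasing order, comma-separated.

Roots in GF(2): g(0) = 0 → root; g(1) = 1.
Linear factors from roots: (z).
Complete factorization: g(z) = (z)·(z⁴ + z³ + z² + z + 1).
Factor degrees with multiplicity: 1 + 4 = 5.

1, 4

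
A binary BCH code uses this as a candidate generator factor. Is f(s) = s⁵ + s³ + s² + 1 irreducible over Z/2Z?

No

Check for roots in Z/2Z: f(0) = 1; f(1) = 0 → root.
f(1) = 0, so (s − 1) divides f(s); f is reducible.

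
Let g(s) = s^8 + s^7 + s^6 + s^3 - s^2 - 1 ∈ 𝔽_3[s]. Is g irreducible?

Check for roots in 𝔽_3: g(0) = 2; g(1) = 2; g(2) = 1.
No roots, so no linear factors.
Monic irreducibles of degree 2 over GF(3): s^2 + 1, s^2 + s - 1, s^2 - s - 1.
None of them divide g (all give nonzero remainder).
Degree-3 irreducible divisors: test the 8 monic irreducibles of degree 3 over GF(3).
None of them divide g (all give nonzero remainder).
Degree-4 irreducible divisors: test the 18 monic irreducibles of degree 4 over GF(3).
None of them divide g (all give nonzero remainder).
No irreducible factor of degree ≤ 4 exists, so g is irreducible over GF(3).

Yes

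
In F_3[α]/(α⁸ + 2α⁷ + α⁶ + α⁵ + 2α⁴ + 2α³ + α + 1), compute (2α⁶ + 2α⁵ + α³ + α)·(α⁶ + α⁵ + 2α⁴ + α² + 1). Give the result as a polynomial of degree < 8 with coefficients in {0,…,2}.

α^7 + α^6 + α^4 + α^2 + α + 1

Multiply in F_3[α]: (2α⁶ + 2α⁵ + α³ + α)·(α⁶ + α⁵ + 2α⁴ + α² + 1) = 2α¹² + α¹¹ + 2α⁹ + 2α⁷ + 2α⁵ + 2α³ + α.
Reduce using α⁸ ≡ α⁷ + 2α⁶ + 2α⁵ + α⁴ + α³ + 2α + 2 (mod α⁸ + 2α⁷ + α⁶ + α⁵ + 2α⁴ + 2α³ + α + 1).
Reduced: α⁷ + α⁶ + α⁴ + α² + α + 1.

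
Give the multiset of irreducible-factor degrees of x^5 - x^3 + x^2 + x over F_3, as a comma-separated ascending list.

1, 1, 3

Write f(x) = x^5 - x^3 + x^2 + x.
Roots in F_3: f(0) = 0 → root; f(1) = 2; f(2) = 0 → root.
Linear factors from roots: (x), (x + 1).
Complete factorization: f(x) = (x)·(x + 1)·(x^3 - x^2 + 1).
Factor degrees with multiplicity: 1 + 1 + 3 = 5.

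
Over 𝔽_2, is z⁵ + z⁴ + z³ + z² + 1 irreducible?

Write g(z) = z⁵ + z⁴ + z³ + z² + 1.
Check for roots in 𝔽_2: g(0) = 1; g(1) = 1.
No roots, so no linear factors.
Monic irreducibles of degree 2 over GF(2): z² + z + 1.
None of them divide g (all give nonzero remainder).
No irreducible factor of degree ≤ 2 exists, so g is irreducible over GF(2).

Yes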